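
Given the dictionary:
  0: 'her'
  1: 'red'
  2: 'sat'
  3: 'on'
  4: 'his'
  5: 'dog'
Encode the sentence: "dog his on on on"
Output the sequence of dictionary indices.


Look up each word in the dictionary:
  'dog' -> 5
  'his' -> 4
  'on' -> 3
  'on' -> 3
  'on' -> 3

Encoded: [5, 4, 3, 3, 3]


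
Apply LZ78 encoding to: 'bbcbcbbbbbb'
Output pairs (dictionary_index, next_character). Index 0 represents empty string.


LZ78 encoding steps:
Dictionary: {0: ''}
Step 1: w='' (idx 0), next='b' -> output (0, 'b'), add 'b' as idx 1
Step 2: w='b' (idx 1), next='c' -> output (1, 'c'), add 'bc' as idx 2
Step 3: w='bc' (idx 2), next='b' -> output (2, 'b'), add 'bcb' as idx 3
Step 4: w='b' (idx 1), next='b' -> output (1, 'b'), add 'bb' as idx 4
Step 5: w='bb' (idx 4), next='b' -> output (4, 'b'), add 'bbb' as idx 5


Encoded: [(0, 'b'), (1, 'c'), (2, 'b'), (1, 'b'), (4, 'b')]


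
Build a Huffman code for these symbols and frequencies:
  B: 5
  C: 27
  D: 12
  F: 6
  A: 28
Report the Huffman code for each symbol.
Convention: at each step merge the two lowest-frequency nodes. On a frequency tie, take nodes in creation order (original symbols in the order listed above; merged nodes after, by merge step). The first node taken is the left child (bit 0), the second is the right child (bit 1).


Huffman tree construction:
Step 1: Merge B(5) + F(6) = 11
Step 2: Merge (B+F)(11) + D(12) = 23
Step 3: Merge ((B+F)+D)(23) + C(27) = 50
Step 4: Merge A(28) + (((B+F)+D)+C)(50) = 78
Read each symbol's code off the tree from the root (left child = 0, right child = 1).

Codes:
  B: 1000 (length 4)
  C: 11 (length 2)
  D: 101 (length 3)
  F: 1001 (length 4)
  A: 0 (length 1)
Average code length: 162/78 = 2.0769 bits/symbol


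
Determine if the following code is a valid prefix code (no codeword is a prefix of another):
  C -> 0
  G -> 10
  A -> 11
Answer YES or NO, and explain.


Checking each pair (does one codeword prefix another?):
  C='0' vs G='10': no prefix
  C='0' vs A='11': no prefix
  G='10' vs C='0': no prefix
  G='10' vs A='11': no prefix
  A='11' vs C='0': no prefix
  A='11' vs G='10': no prefix
No violation found over all pairs.

YES -- this is a valid prefix code. No codeword is a prefix of any other codeword.


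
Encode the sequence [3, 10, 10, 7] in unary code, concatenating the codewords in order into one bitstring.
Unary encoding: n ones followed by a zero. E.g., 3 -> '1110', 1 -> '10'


Encode each number as n ones followed by a terminating 0:
  3 -> 1110 (4 bits)
  10 -> 11111111110 (11 bits)
  10 -> 11111111110 (11 bits)
  7 -> 11111110 (8 bits)
Total length = 4 + 11 + 11 + 8 = 34 bits.

Unary([3, 10, 10, 7]) = 1110111111111101111111111011111110 (34 bits)


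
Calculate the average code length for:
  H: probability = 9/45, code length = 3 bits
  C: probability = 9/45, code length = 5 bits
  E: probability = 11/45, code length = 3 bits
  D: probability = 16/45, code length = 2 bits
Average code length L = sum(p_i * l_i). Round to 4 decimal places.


Weighted contributions p_i * l_i:
  H: (9/45) * 3 = 27/45
  C: (9/45) * 5 = 45/45
  E: (11/45) * 3 = 33/45
  D: (16/45) * 2 = 32/45
Sum = (27 + 45 + 33 + 32)/45 = 137/45

L = 137/45 = 3.0444 bits/symbol


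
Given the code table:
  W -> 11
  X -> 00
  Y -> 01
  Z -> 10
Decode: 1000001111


Decoding:
10 -> Z
00 -> X
00 -> X
11 -> W
11 -> W


Result: ZXXWW


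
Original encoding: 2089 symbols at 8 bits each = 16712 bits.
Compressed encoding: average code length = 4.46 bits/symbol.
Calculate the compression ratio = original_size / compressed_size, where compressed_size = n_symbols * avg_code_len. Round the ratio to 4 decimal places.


original_size = n_symbols * orig_bits = 2089 * 8 = 16712 bits
compressed_size = n_symbols * avg_code_len = 2089 * 4.46 = 9316.94 bits
ratio = original_size / compressed_size = 16712 / 9316.94 = 1.7937

Compression ratio = 1.7937


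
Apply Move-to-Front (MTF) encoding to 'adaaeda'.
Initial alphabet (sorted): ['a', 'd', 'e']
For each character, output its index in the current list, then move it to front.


MTF encoding:
'a': index 0 in ['a', 'd', 'e'] -> ['a', 'd', 'e']
'd': index 1 in ['a', 'd', 'e'] -> ['d', 'a', 'e']
'a': index 1 in ['d', 'a', 'e'] -> ['a', 'd', 'e']
'a': index 0 in ['a', 'd', 'e'] -> ['a', 'd', 'e']
'e': index 2 in ['a', 'd', 'e'] -> ['e', 'a', 'd']
'd': index 2 in ['e', 'a', 'd'] -> ['d', 'e', 'a']
'a': index 2 in ['d', 'e', 'a'] -> ['a', 'd', 'e']


Output: [0, 1, 1, 0, 2, 2, 2]


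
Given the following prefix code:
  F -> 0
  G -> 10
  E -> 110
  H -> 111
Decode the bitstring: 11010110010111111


Decoding step by step:
Bits 110 -> E
Bits 10 -> G
Bits 110 -> E
Bits 0 -> F
Bits 10 -> G
Bits 111 -> H
Bits 111 -> H


Decoded message: EGEFGHH


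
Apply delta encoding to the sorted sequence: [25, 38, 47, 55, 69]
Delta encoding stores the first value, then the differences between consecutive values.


First value: 25
Deltas:
  38 - 25 = 13
  47 - 38 = 9
  55 - 47 = 8
  69 - 55 = 14


Delta encoded: [25, 13, 9, 8, 14]


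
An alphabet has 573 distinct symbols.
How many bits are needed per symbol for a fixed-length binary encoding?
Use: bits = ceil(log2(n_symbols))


log2(573) = 9.1624
Bracket: 2^9 = 512 < 573 <= 2^10 = 1024
So ceil(log2(573)) = 10

bits = ceil(log2(573)) = ceil(9.1624) = 10 bits


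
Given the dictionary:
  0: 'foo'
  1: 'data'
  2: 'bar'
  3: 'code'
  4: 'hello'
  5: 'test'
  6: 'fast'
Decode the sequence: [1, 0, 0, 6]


Look up each index in the dictionary:
  1 -> 'data'
  0 -> 'foo'
  0 -> 'foo'
  6 -> 'fast'

Decoded: "data foo foo fast"


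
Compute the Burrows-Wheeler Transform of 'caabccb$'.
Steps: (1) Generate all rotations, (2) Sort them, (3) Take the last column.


Rotations (sorted):
  0: $caabccb -> last char: b
  1: aabccb$c -> last char: c
  2: abccb$ca -> last char: a
  3: b$caabcc -> last char: c
  4: bccb$caa -> last char: a
  5: caabccb$ -> last char: $
  6: cb$caabc -> last char: c
  7: ccb$caab -> last char: b


BWT = bcaca$cb


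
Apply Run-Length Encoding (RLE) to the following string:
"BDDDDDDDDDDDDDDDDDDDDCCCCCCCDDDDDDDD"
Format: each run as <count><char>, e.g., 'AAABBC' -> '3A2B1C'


Scanning runs left to right:
  i=0: run of 'B' x 1 -> '1B'
  i=1: run of 'D' x 20 -> '20D'
  i=21: run of 'C' x 7 -> '7C'
  i=28: run of 'D' x 8 -> '8D'

RLE = 1B20D7C8D


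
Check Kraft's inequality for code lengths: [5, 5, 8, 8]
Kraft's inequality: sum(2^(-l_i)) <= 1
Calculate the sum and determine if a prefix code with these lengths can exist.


Sum = 2^(-5) + 2^(-5) + 2^(-8) + 2^(-8)
    = 0.03125 + 0.03125 + 0.00390625 + 0.00390625
    = 18/256 = 0.0703125
Since 0.0703125 <= 1, Kraft's inequality IS satisfied.
A prefix code with these lengths CAN exist.

Kraft sum = 0.0703125. Satisfied.


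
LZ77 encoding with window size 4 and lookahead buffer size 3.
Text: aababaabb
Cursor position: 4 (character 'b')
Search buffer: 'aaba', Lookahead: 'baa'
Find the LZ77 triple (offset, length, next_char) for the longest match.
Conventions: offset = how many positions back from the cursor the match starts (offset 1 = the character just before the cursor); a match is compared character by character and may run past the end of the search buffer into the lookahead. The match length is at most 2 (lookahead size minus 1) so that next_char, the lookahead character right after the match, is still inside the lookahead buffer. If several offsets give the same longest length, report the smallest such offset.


Try each offset into the search buffer:
  offset=1 (pos 3, char 'a'): match length 0
  offset=2 (pos 2, char 'b'): match length 2
  offset=3 (pos 1, char 'a'): match length 0
  offset=4 (pos 0, char 'a'): match length 0
Longest match has length 2 at offset 2.
next_char = character at position 4 + 2 = 6 -> 'a'

Best match: offset=2, length=2 (matching 'ba' starting at position 2)
LZ77 triple: (2, 2, 'a')


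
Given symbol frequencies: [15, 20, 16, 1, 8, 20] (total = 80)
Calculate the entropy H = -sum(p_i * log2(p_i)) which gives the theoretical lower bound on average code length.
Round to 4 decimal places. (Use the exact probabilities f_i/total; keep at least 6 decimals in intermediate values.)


Per-symbol terms -p_i * log2(p_i) with p_i = f_i/80:
  p = 15/80 = 0.187500: log2(p) = -2.415037, -p*log2(p) = 0.452820
  p = 20/80 = 0.250000: log2(p) = -2.000000, -p*log2(p) = 0.500000
  p = 16/80 = 0.200000: log2(p) = -2.321928, -p*log2(p) = 0.464386
  p = 1/80 = 0.012500: log2(p) = -6.321928, -p*log2(p) = 0.079024
  p = 8/80 = 0.100000: log2(p) = -3.321928, -p*log2(p) = 0.332193
  p = 20/80 = 0.250000: log2(p) = -2.000000, -p*log2(p) = 0.500000
H = 0.452820 + 0.500000 + 0.464386 + 0.079024 + 0.332193 + 0.500000 = 2.328423

H = 2.3284 bits/symbol


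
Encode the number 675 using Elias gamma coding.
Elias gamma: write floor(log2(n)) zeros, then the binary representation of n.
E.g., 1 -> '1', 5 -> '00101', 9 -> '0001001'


num_bits = floor(log2(675)) + 1 = 10
leading_zeros = num_bits - 1 = 9
binary(675) = 1010100011

Elias gamma(675) = '000000000' + '1010100011' = 0000000001010100011 (19 bits)


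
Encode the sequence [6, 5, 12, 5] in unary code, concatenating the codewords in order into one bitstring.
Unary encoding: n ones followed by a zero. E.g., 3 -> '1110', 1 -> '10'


Encode each number as n ones followed by a terminating 0:
  6 -> 1111110 (7 bits)
  5 -> 111110 (6 bits)
  12 -> 1111111111110 (13 bits)
  5 -> 111110 (6 bits)
Total length = 7 + 6 + 13 + 6 = 32 bits.

Unary([6, 5, 12, 5]) = 11111101111101111111111110111110 (32 bits)


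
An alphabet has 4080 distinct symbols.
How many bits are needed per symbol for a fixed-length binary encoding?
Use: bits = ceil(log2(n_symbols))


log2(4080) = 11.9944
Bracket: 2^11 = 2048 < 4080 <= 2^12 = 4096
So ceil(log2(4080)) = 12

bits = ceil(log2(4080)) = ceil(11.9944) = 12 bits


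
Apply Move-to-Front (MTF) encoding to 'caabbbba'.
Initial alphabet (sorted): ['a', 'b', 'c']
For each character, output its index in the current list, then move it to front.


MTF encoding:
'c': index 2 in ['a', 'b', 'c'] -> ['c', 'a', 'b']
'a': index 1 in ['c', 'a', 'b'] -> ['a', 'c', 'b']
'a': index 0 in ['a', 'c', 'b'] -> ['a', 'c', 'b']
'b': index 2 in ['a', 'c', 'b'] -> ['b', 'a', 'c']
'b': index 0 in ['b', 'a', 'c'] -> ['b', 'a', 'c']
'b': index 0 in ['b', 'a', 'c'] -> ['b', 'a', 'c']
'b': index 0 in ['b', 'a', 'c'] -> ['b', 'a', 'c']
'a': index 1 in ['b', 'a', 'c'] -> ['a', 'b', 'c']


Output: [2, 1, 0, 2, 0, 0, 0, 1]


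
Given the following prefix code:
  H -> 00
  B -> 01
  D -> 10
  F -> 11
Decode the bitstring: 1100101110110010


Decoding step by step:
Bits 11 -> F
Bits 00 -> H
Bits 10 -> D
Bits 11 -> F
Bits 10 -> D
Bits 11 -> F
Bits 00 -> H
Bits 10 -> D


Decoded message: FHDFDFHD


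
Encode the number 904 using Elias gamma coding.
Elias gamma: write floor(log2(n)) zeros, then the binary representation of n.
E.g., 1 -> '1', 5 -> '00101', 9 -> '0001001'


num_bits = floor(log2(904)) + 1 = 10
leading_zeros = num_bits - 1 = 9
binary(904) = 1110001000

Elias gamma(904) = '000000000' + '1110001000' = 0000000001110001000 (19 bits)


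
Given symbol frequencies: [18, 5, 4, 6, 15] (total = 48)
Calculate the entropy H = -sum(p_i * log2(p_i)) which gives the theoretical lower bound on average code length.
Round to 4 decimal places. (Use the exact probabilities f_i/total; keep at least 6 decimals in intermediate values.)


Per-symbol terms -p_i * log2(p_i) with p_i = f_i/48:
  p = 18/48 = 0.375000: log2(p) = -1.415037, -p*log2(p) = 0.530639
  p = 5/48 = 0.104167: log2(p) = -3.263034, -p*log2(p) = 0.339899
  p = 4/48 = 0.083333: log2(p) = -3.584963, -p*log2(p) = 0.298747
  p = 6/48 = 0.125000: log2(p) = -3.000000, -p*log2(p) = 0.375000
  p = 15/48 = 0.312500: log2(p) = -1.678072, -p*log2(p) = 0.524397
H = 0.530639 + 0.339899 + 0.298747 + 0.375000 + 0.524397 = 2.068682

H = 2.0687 bits/symbol


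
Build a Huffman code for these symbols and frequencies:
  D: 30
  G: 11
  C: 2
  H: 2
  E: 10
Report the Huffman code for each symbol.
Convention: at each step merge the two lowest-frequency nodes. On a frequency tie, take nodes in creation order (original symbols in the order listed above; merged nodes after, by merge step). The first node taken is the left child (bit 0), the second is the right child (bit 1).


Huffman tree construction:
Step 1: Merge C(2) + H(2) = 4
Step 2: Merge (C+H)(4) + E(10) = 14
Step 3: Merge G(11) + ((C+H)+E)(14) = 25
Step 4: Merge (G+((C+H)+E))(25) + D(30) = 55
Read each symbol's code off the tree from the root (left child = 0, right child = 1).

Codes:
  D: 1 (length 1)
  G: 00 (length 2)
  C: 0100 (length 4)
  H: 0101 (length 4)
  E: 011 (length 3)
Average code length: 98/55 = 1.7818 bits/symbol


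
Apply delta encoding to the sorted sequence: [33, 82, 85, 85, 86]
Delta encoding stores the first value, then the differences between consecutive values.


First value: 33
Deltas:
  82 - 33 = 49
  85 - 82 = 3
  85 - 85 = 0
  86 - 85 = 1


Delta encoded: [33, 49, 3, 0, 1]


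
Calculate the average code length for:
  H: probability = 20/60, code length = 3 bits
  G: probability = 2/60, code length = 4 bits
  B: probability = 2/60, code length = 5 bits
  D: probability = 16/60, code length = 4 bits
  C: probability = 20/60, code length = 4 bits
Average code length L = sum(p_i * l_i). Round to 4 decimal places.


Weighted contributions p_i * l_i:
  H: (20/60) * 3 = 60/60
  G: (2/60) * 4 = 8/60
  B: (2/60) * 5 = 10/60
  D: (16/60) * 4 = 64/60
  C: (20/60) * 4 = 80/60
Sum = (60 + 8 + 10 + 64 + 80)/60 = 222/60

L = 222/60 = 3.7000 bits/symbol


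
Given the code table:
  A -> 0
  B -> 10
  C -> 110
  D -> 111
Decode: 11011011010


Decoding:
110 -> C
110 -> C
110 -> C
10 -> B


Result: CCCB


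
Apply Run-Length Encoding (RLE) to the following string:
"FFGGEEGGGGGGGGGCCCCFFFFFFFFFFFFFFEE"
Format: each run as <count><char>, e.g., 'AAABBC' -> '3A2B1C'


Scanning runs left to right:
  i=0: run of 'F' x 2 -> '2F'
  i=2: run of 'G' x 2 -> '2G'
  i=4: run of 'E' x 2 -> '2E'
  i=6: run of 'G' x 9 -> '9G'
  i=15: run of 'C' x 4 -> '4C'
  i=19: run of 'F' x 14 -> '14F'
  i=33: run of 'E' x 2 -> '2E'

RLE = 2F2G2E9G4C14F2E


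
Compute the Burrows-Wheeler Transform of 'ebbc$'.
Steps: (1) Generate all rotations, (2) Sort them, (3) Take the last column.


Rotations (sorted):
  0: $ebbc -> last char: c
  1: bbc$e -> last char: e
  2: bc$eb -> last char: b
  3: c$ebb -> last char: b
  4: ebbc$ -> last char: $


BWT = cebb$


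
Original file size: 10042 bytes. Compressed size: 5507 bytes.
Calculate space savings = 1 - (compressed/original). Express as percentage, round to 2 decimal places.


ratio = compressed/original = 5507/10042 = 0.548397
savings = 1 - ratio = 1 - 0.548397 = 0.451603
as a percentage: 0.451603 * 100 = 45.16%

Space savings = 1 - 5507/10042 = 45.16%


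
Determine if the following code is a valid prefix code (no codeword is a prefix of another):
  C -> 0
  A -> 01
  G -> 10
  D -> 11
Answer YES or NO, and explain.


Checking each pair (does one codeword prefix another?):
  C='0' vs A='01': prefix -- VIOLATION

NO -- this is NOT a valid prefix code. C (0) is a prefix of A (01).


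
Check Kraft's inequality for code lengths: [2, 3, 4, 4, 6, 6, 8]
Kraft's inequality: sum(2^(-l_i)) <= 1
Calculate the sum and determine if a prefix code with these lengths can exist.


Sum = 2^(-2) + 2^(-3) + 2^(-4) + 2^(-4) + 2^(-6) + 2^(-6) + 2^(-8)
    = 0.25 + 0.125 + 0.0625 + 0.0625 + 0.015625 + 0.015625 + 0.00390625
    = 137/256 = 0.53515625
Since 0.53515625 <= 1, Kraft's inequality IS satisfied.
A prefix code with these lengths CAN exist.

Kraft sum = 0.53515625. Satisfied.


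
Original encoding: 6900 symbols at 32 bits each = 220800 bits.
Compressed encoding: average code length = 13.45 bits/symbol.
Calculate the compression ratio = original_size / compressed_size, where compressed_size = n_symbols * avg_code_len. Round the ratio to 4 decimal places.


original_size = n_symbols * orig_bits = 6900 * 32 = 220800 bits
compressed_size = n_symbols * avg_code_len = 6900 * 13.45 = 92805.0 bits
ratio = original_size / compressed_size = 220800 / 92805.0 = 2.3792

Compression ratio = 2.3792


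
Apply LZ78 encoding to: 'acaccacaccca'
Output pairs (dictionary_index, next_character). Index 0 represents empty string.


LZ78 encoding steps:
Dictionary: {0: ''}
Step 1: w='' (idx 0), next='a' -> output (0, 'a'), add 'a' as idx 1
Step 2: w='' (idx 0), next='c' -> output (0, 'c'), add 'c' as idx 2
Step 3: w='a' (idx 1), next='c' -> output (1, 'c'), add 'ac' as idx 3
Step 4: w='c' (idx 2), next='a' -> output (2, 'a'), add 'ca' as idx 4
Step 5: w='ca' (idx 4), next='c' -> output (4, 'c'), add 'cac' as idx 5
Step 6: w='c' (idx 2), next='c' -> output (2, 'c'), add 'cc' as idx 6
Step 7: w='a' (idx 1), end of input -> output (1, '')


Encoded: [(0, 'a'), (0, 'c'), (1, 'c'), (2, 'a'), (4, 'c'), (2, 'c'), (1, '')]


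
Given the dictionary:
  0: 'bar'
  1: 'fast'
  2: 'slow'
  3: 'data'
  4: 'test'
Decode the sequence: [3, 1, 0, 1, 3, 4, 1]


Look up each index in the dictionary:
  3 -> 'data'
  1 -> 'fast'
  0 -> 'bar'
  1 -> 'fast'
  3 -> 'data'
  4 -> 'test'
  1 -> 'fast'

Decoded: "data fast bar fast data test fast"


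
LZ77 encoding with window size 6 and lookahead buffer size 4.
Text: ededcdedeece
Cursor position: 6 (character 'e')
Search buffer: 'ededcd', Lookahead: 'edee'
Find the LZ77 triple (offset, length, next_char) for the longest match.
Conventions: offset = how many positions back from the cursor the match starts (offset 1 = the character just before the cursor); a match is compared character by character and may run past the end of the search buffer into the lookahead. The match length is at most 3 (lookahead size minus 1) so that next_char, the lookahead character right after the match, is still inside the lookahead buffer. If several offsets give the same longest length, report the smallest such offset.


Try each offset into the search buffer:
  offset=1 (pos 5, char 'd'): match length 0
  offset=2 (pos 4, char 'c'): match length 0
  offset=3 (pos 3, char 'd'): match length 0
  offset=4 (pos 2, char 'e'): match length 2
  offset=5 (pos 1, char 'd'): match length 0
  offset=6 (pos 0, char 'e'): match length 3
Longest match has length 3 at offset 6.
next_char = character at position 6 + 3 = 9 -> 'e'

Best match: offset=6, length=3 (matching 'ede' starting at position 0)
LZ77 triple: (6, 3, 'e')


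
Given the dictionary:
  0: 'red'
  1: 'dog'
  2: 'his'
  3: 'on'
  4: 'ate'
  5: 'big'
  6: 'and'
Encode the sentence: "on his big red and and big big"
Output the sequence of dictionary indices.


Look up each word in the dictionary:
  'on' -> 3
  'his' -> 2
  'big' -> 5
  'red' -> 0
  'and' -> 6
  'and' -> 6
  'big' -> 5
  'big' -> 5

Encoded: [3, 2, 5, 0, 6, 6, 5, 5]


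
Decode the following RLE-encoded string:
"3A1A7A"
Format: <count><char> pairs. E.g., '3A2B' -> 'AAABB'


Expanding each <count><char> pair:
  3A -> 'AAA'
  1A -> 'A'
  7A -> 'AAAAAAA'

Decoded = AAAAAAAAAAA


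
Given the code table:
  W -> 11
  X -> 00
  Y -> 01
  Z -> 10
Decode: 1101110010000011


Decoding:
11 -> W
01 -> Y
11 -> W
00 -> X
10 -> Z
00 -> X
00 -> X
11 -> W


Result: WYWXZXXW


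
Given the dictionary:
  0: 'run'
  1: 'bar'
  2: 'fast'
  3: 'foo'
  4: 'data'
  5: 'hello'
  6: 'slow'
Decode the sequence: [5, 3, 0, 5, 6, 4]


Look up each index in the dictionary:
  5 -> 'hello'
  3 -> 'foo'
  0 -> 'run'
  5 -> 'hello'
  6 -> 'slow'
  4 -> 'data'

Decoded: "hello foo run hello slow data"


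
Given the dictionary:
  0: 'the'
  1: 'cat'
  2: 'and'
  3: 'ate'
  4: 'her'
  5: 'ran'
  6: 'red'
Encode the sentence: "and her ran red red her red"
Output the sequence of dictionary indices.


Look up each word in the dictionary:
  'and' -> 2
  'her' -> 4
  'ran' -> 5
  'red' -> 6
  'red' -> 6
  'her' -> 4
  'red' -> 6

Encoded: [2, 4, 5, 6, 6, 4, 6]


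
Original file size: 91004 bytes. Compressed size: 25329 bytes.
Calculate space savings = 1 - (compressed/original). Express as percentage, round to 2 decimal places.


ratio = compressed/original = 25329/91004 = 0.278328
savings = 1 - ratio = 1 - 0.278328 = 0.721672
as a percentage: 0.721672 * 100 = 72.17%

Space savings = 1 - 25329/91004 = 72.17%


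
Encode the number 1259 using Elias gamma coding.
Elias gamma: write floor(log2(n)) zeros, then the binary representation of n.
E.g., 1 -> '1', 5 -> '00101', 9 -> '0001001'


num_bits = floor(log2(1259)) + 1 = 11
leading_zeros = num_bits - 1 = 10
binary(1259) = 10011101011

Elias gamma(1259) = '0000000000' + '10011101011' = 000000000010011101011 (21 bits)


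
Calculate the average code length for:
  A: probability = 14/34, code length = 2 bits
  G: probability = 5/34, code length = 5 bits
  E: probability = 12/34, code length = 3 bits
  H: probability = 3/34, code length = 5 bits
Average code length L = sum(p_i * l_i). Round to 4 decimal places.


Weighted contributions p_i * l_i:
  A: (14/34) * 2 = 28/34
  G: (5/34) * 5 = 25/34
  E: (12/34) * 3 = 36/34
  H: (3/34) * 5 = 15/34
Sum = (28 + 25 + 36 + 15)/34 = 104/34

L = 104/34 = 3.0588 bits/symbol


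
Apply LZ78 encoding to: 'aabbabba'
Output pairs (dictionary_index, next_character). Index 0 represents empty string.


LZ78 encoding steps:
Dictionary: {0: ''}
Step 1: w='' (idx 0), next='a' -> output (0, 'a'), add 'a' as idx 1
Step 2: w='a' (idx 1), next='b' -> output (1, 'b'), add 'ab' as idx 2
Step 3: w='' (idx 0), next='b' -> output (0, 'b'), add 'b' as idx 3
Step 4: w='ab' (idx 2), next='b' -> output (2, 'b'), add 'abb' as idx 4
Step 5: w='a' (idx 1), end of input -> output (1, '')


Encoded: [(0, 'a'), (1, 'b'), (0, 'b'), (2, 'b'), (1, '')]


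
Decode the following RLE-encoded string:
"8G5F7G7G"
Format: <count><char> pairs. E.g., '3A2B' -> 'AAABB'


Expanding each <count><char> pair:
  8G -> 'GGGGGGGG'
  5F -> 'FFFFF'
  7G -> 'GGGGGGG'
  7G -> 'GGGGGGG'

Decoded = GGGGGGGGFFFFFGGGGGGGGGGGGGG


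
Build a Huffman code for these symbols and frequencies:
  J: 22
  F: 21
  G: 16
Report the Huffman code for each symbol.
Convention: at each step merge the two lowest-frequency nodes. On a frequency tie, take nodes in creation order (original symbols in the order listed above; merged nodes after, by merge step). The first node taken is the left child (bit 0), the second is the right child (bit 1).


Huffman tree construction:
Step 1: Merge G(16) + F(21) = 37
Step 2: Merge J(22) + (G+F)(37) = 59
Read each symbol's code off the tree from the root (left child = 0, right child = 1).

Codes:
  J: 0 (length 1)
  F: 11 (length 2)
  G: 10 (length 2)
Average code length: 96/59 = 1.6271 bits/symbol


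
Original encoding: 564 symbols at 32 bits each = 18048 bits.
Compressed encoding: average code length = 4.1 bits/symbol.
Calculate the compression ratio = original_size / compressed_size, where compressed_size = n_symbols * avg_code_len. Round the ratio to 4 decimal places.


original_size = n_symbols * orig_bits = 564 * 32 = 18048 bits
compressed_size = n_symbols * avg_code_len = 564 * 4.1 = 2312.4 bits
ratio = original_size / compressed_size = 18048 / 2312.4 = 7.8049

Compression ratio = 7.8049


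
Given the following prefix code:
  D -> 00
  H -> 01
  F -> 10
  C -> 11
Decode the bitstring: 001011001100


Decoding step by step:
Bits 00 -> D
Bits 10 -> F
Bits 11 -> C
Bits 00 -> D
Bits 11 -> C
Bits 00 -> D


Decoded message: DFCDCD


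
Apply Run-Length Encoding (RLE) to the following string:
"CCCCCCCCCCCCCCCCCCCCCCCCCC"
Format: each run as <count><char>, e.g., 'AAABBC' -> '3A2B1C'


Scanning runs left to right:
  i=0: run of 'C' x 26 -> '26C'

RLE = 26C


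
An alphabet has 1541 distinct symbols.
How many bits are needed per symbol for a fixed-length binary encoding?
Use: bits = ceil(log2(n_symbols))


log2(1541) = 10.5897
Bracket: 2^10 = 1024 < 1541 <= 2^11 = 2048
So ceil(log2(1541)) = 11

bits = ceil(log2(1541)) = ceil(10.5897) = 11 bits


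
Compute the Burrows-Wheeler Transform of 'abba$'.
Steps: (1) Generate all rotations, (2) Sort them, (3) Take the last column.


Rotations (sorted):
  0: $abba -> last char: a
  1: a$abb -> last char: b
  2: abba$ -> last char: $
  3: ba$ab -> last char: b
  4: bba$a -> last char: a


BWT = ab$ba


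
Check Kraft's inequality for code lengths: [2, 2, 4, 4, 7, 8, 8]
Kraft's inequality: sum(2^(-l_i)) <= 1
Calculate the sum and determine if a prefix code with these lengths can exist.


Sum = 2^(-2) + 2^(-2) + 2^(-4) + 2^(-4) + 2^(-7) + 2^(-8) + 2^(-8)
    = 0.25 + 0.25 + 0.0625 + 0.0625 + 0.0078125 + 0.00390625 + 0.00390625
    = 164/256 = 0.640625
Since 0.640625 <= 1, Kraft's inequality IS satisfied.
A prefix code with these lengths CAN exist.

Kraft sum = 0.640625. Satisfied.


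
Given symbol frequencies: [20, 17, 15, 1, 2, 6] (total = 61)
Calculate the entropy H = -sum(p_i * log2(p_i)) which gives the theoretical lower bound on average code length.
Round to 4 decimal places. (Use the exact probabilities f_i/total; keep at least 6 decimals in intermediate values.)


Per-symbol terms -p_i * log2(p_i) with p_i = f_i/61:
  p = 20/61 = 0.327869: log2(p) = -1.608809, -p*log2(p) = 0.527478
  p = 17/61 = 0.278689: log2(p) = -1.843274, -p*log2(p) = 0.513699
  p = 15/61 = 0.245902: log2(p) = -2.023847, -p*log2(p) = 0.497667
  p = 1/61 = 0.016393: log2(p) = -5.930737, -p*log2(p) = 0.097225
  p = 2/61 = 0.032787: log2(p) = -4.930737, -p*log2(p) = 0.161664
  p = 6/61 = 0.098361: log2(p) = -3.345775, -p*log2(p) = 0.329093
H = 0.527478 + 0.513699 + 0.497667 + 0.097225 + 0.161664 + 0.329093 = 2.126826

H = 2.1268 bits/symbol


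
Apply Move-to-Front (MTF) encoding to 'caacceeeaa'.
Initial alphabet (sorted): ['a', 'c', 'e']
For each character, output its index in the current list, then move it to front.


MTF encoding:
'c': index 1 in ['a', 'c', 'e'] -> ['c', 'a', 'e']
'a': index 1 in ['c', 'a', 'e'] -> ['a', 'c', 'e']
'a': index 0 in ['a', 'c', 'e'] -> ['a', 'c', 'e']
'c': index 1 in ['a', 'c', 'e'] -> ['c', 'a', 'e']
'c': index 0 in ['c', 'a', 'e'] -> ['c', 'a', 'e']
'e': index 2 in ['c', 'a', 'e'] -> ['e', 'c', 'a']
'e': index 0 in ['e', 'c', 'a'] -> ['e', 'c', 'a']
'e': index 0 in ['e', 'c', 'a'] -> ['e', 'c', 'a']
'a': index 2 in ['e', 'c', 'a'] -> ['a', 'e', 'c']
'a': index 0 in ['a', 'e', 'c'] -> ['a', 'e', 'c']


Output: [1, 1, 0, 1, 0, 2, 0, 0, 2, 0]


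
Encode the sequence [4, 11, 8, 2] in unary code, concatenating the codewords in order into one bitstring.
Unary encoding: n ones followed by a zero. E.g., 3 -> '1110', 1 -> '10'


Encode each number as n ones followed by a terminating 0:
  4 -> 11110 (5 bits)
  11 -> 111111111110 (12 bits)
  8 -> 111111110 (9 bits)
  2 -> 110 (3 bits)
Total length = 5 + 12 + 9 + 3 = 29 bits.

Unary([4, 11, 8, 2]) = 11110111111111110111111110110 (29 bits)


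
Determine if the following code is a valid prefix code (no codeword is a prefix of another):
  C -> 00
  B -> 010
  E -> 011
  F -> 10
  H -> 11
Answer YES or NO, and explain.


Checking each pair (does one codeword prefix another?):
  C='00' vs B='010': no prefix
  C='00' vs E='011': no prefix
  C='00' vs F='10': no prefix
  C='00' vs H='11': no prefix
  B='010' vs C='00': no prefix
  B='010' vs E='011': no prefix
  B='010' vs F='10': no prefix
  B='010' vs H='11': no prefix
  E='011' vs C='00': no prefix
  E='011' vs B='010': no prefix
  E='011' vs F='10': no prefix
  E='011' vs H='11': no prefix
  F='10' vs C='00': no prefix
  F='10' vs B='010': no prefix
  F='10' vs E='011': no prefix
  F='10' vs H='11': no prefix
  H='11' vs C='00': no prefix
  H='11' vs B='010': no prefix
  H='11' vs E='011': no prefix
  H='11' vs F='10': no prefix
No violation found over all pairs.

YES -- this is a valid prefix code. No codeword is a prefix of any other codeword.


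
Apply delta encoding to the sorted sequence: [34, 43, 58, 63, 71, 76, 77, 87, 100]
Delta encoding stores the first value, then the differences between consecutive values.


First value: 34
Deltas:
  43 - 34 = 9
  58 - 43 = 15
  63 - 58 = 5
  71 - 63 = 8
  76 - 71 = 5
  77 - 76 = 1
  87 - 77 = 10
  100 - 87 = 13


Delta encoded: [34, 9, 15, 5, 8, 5, 1, 10, 13]


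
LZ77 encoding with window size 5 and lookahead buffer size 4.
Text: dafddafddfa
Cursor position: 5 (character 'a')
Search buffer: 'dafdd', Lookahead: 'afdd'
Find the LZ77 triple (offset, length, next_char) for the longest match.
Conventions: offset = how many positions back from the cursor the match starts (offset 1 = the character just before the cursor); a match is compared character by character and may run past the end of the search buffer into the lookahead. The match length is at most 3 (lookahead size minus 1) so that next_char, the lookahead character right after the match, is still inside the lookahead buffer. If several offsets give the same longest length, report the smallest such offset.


Try each offset into the search buffer:
  offset=1 (pos 4, char 'd'): match length 0
  offset=2 (pos 3, char 'd'): match length 0
  offset=3 (pos 2, char 'f'): match length 0
  offset=4 (pos 1, char 'a'): match length 3
  offset=5 (pos 0, char 'd'): match length 0
Longest match has length 3 at offset 4.
next_char = character at position 5 + 3 = 8 -> 'd'

Best match: offset=4, length=3 (matching 'afd' starting at position 1)
LZ77 triple: (4, 3, 'd')


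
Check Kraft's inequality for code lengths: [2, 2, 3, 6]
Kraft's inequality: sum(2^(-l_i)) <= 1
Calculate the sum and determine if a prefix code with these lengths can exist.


Sum = 2^(-2) + 2^(-2) + 2^(-3) + 2^(-6)
    = 0.25 + 0.25 + 0.125 + 0.015625
    = 41/64 = 0.640625
Since 0.640625 <= 1, Kraft's inequality IS satisfied.
A prefix code with these lengths CAN exist.

Kraft sum = 0.640625. Satisfied.


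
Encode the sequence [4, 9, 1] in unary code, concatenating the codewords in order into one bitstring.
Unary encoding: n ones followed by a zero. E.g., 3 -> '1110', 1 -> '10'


Encode each number as n ones followed by a terminating 0:
  4 -> 11110 (5 bits)
  9 -> 1111111110 (10 bits)
  1 -> 10 (2 bits)
Total length = 5 + 10 + 2 = 17 bits.

Unary([4, 9, 1]) = 11110111111111010 (17 bits)


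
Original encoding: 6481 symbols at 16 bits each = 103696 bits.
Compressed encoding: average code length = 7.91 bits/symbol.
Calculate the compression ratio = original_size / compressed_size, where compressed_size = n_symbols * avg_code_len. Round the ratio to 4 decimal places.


original_size = n_symbols * orig_bits = 6481 * 16 = 103696 bits
compressed_size = n_symbols * avg_code_len = 6481 * 7.91 = 51264.71 bits
ratio = original_size / compressed_size = 103696 / 51264.71 = 2.0228

Compression ratio = 2.0228


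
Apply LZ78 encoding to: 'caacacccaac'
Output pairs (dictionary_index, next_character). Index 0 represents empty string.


LZ78 encoding steps:
Dictionary: {0: ''}
Step 1: w='' (idx 0), next='c' -> output (0, 'c'), add 'c' as idx 1
Step 2: w='' (idx 0), next='a' -> output (0, 'a'), add 'a' as idx 2
Step 3: w='a' (idx 2), next='c' -> output (2, 'c'), add 'ac' as idx 3
Step 4: w='ac' (idx 3), next='c' -> output (3, 'c'), add 'acc' as idx 4
Step 5: w='c' (idx 1), next='a' -> output (1, 'a'), add 'ca' as idx 5
Step 6: w='ac' (idx 3), end of input -> output (3, '')


Encoded: [(0, 'c'), (0, 'a'), (2, 'c'), (3, 'c'), (1, 'a'), (3, '')]


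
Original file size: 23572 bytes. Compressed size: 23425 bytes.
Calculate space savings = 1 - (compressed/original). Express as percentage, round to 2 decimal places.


ratio = compressed/original = 23425/23572 = 0.993764
savings = 1 - ratio = 1 - 0.993764 = 0.006236
as a percentage: 0.006236 * 100 = 0.62%

Space savings = 1 - 23425/23572 = 0.62%


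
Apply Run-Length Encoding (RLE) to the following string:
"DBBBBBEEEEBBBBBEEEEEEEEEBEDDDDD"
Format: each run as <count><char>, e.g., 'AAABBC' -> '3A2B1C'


Scanning runs left to right:
  i=0: run of 'D' x 1 -> '1D'
  i=1: run of 'B' x 5 -> '5B'
  i=6: run of 'E' x 4 -> '4E'
  i=10: run of 'B' x 5 -> '5B'
  i=15: run of 'E' x 9 -> '9E'
  i=24: run of 'B' x 1 -> '1B'
  i=25: run of 'E' x 1 -> '1E'
  i=26: run of 'D' x 5 -> '5D'

RLE = 1D5B4E5B9E1B1E5D


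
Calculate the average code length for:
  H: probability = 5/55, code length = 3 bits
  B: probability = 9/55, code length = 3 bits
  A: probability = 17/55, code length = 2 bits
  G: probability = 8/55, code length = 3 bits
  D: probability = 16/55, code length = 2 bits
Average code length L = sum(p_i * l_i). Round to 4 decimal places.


Weighted contributions p_i * l_i:
  H: (5/55) * 3 = 15/55
  B: (9/55) * 3 = 27/55
  A: (17/55) * 2 = 34/55
  G: (8/55) * 3 = 24/55
  D: (16/55) * 2 = 32/55
Sum = (15 + 27 + 34 + 24 + 32)/55 = 132/55

L = 132/55 = 2.4000 bits/symbol


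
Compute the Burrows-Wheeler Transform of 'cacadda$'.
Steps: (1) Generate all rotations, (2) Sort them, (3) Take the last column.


Rotations (sorted):
  0: $cacadda -> last char: a
  1: a$cacadd -> last char: d
  2: acadda$c -> last char: c
  3: adda$cac -> last char: c
  4: cacadda$ -> last char: $
  5: cadda$ca -> last char: a
  6: da$cacad -> last char: d
  7: dda$caca -> last char: a


BWT = adcc$ada


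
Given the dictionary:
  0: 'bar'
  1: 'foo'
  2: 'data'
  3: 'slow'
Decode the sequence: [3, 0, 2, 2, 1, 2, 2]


Look up each index in the dictionary:
  3 -> 'slow'
  0 -> 'bar'
  2 -> 'data'
  2 -> 'data'
  1 -> 'foo'
  2 -> 'data'
  2 -> 'data'

Decoded: "slow bar data data foo data data"


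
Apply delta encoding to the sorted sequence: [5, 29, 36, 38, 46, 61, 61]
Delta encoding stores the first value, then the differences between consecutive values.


First value: 5
Deltas:
  29 - 5 = 24
  36 - 29 = 7
  38 - 36 = 2
  46 - 38 = 8
  61 - 46 = 15
  61 - 61 = 0


Delta encoded: [5, 24, 7, 2, 8, 15, 0]


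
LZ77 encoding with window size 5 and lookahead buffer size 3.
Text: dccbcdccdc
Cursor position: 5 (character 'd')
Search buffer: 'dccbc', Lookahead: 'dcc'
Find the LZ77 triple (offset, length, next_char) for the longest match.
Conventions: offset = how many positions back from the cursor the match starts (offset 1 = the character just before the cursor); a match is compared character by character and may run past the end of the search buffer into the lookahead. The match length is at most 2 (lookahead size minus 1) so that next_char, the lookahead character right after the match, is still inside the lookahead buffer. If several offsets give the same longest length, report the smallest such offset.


Try each offset into the search buffer:
  offset=1 (pos 4, char 'c'): match length 0
  offset=2 (pos 3, char 'b'): match length 0
  offset=3 (pos 2, char 'c'): match length 0
  offset=4 (pos 1, char 'c'): match length 0
  offset=5 (pos 0, char 'd'): match length 2
Longest match has length 2 at offset 5.
next_char = character at position 5 + 2 = 7 -> 'c'

Best match: offset=5, length=2 (matching 'dc' starting at position 0)
LZ77 triple: (5, 2, 'c')


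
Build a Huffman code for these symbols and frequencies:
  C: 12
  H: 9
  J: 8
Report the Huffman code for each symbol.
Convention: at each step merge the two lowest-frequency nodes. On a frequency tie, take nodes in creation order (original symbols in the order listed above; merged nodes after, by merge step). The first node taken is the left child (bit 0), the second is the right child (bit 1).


Huffman tree construction:
Step 1: Merge J(8) + H(9) = 17
Step 2: Merge C(12) + (J+H)(17) = 29
Read each symbol's code off the tree from the root (left child = 0, right child = 1).

Codes:
  C: 0 (length 1)
  H: 11 (length 2)
  J: 10 (length 2)
Average code length: 46/29 = 1.5862 bits/symbol


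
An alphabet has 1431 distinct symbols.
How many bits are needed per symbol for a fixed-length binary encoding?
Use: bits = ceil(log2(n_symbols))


log2(1431) = 10.4828
Bracket: 2^10 = 1024 < 1431 <= 2^11 = 2048
So ceil(log2(1431)) = 11

bits = ceil(log2(1431)) = ceil(10.4828) = 11 bits


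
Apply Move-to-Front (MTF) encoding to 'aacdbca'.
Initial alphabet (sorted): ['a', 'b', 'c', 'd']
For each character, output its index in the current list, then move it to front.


MTF encoding:
'a': index 0 in ['a', 'b', 'c', 'd'] -> ['a', 'b', 'c', 'd']
'a': index 0 in ['a', 'b', 'c', 'd'] -> ['a', 'b', 'c', 'd']
'c': index 2 in ['a', 'b', 'c', 'd'] -> ['c', 'a', 'b', 'd']
'd': index 3 in ['c', 'a', 'b', 'd'] -> ['d', 'c', 'a', 'b']
'b': index 3 in ['d', 'c', 'a', 'b'] -> ['b', 'd', 'c', 'a']
'c': index 2 in ['b', 'd', 'c', 'a'] -> ['c', 'b', 'd', 'a']
'a': index 3 in ['c', 'b', 'd', 'a'] -> ['a', 'c', 'b', 'd']


Output: [0, 0, 2, 3, 3, 2, 3]


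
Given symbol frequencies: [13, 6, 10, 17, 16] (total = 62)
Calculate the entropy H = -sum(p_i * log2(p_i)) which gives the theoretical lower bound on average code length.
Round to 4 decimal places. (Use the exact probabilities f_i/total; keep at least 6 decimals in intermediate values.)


Per-symbol terms -p_i * log2(p_i) with p_i = f_i/62:
  p = 13/62 = 0.209677: log2(p) = -2.253757, -p*log2(p) = 0.472562
  p = 6/62 = 0.096774: log2(p) = -3.369234, -p*log2(p) = 0.326055
  p = 10/62 = 0.161290: log2(p) = -2.632268, -p*log2(p) = 0.424559
  p = 17/62 = 0.274194: log2(p) = -1.866733, -p*log2(p) = 0.511846
  p = 16/62 = 0.258065: log2(p) = -1.954196, -p*log2(p) = 0.504309
H = 0.472562 + 0.326055 + 0.424559 + 0.511846 + 0.504309 = 2.239331

H = 2.2393 bits/symbol


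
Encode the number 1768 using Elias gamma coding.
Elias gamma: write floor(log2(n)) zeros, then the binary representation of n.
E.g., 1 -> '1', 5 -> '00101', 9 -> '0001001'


num_bits = floor(log2(1768)) + 1 = 11
leading_zeros = num_bits - 1 = 10
binary(1768) = 11011101000

Elias gamma(1768) = '0000000000' + '11011101000' = 000000000011011101000 (21 bits)


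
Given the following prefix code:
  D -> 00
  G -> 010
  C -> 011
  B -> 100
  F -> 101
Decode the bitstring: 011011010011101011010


Decoding step by step:
Bits 011 -> C
Bits 011 -> C
Bits 010 -> G
Bits 011 -> C
Bits 101 -> F
Bits 011 -> C
Bits 010 -> G


Decoded message: CCGCFCG


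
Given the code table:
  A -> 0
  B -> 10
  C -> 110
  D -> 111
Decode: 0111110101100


Decoding:
0 -> A
111 -> D
110 -> C
10 -> B
110 -> C
0 -> A


Result: ADCBCA


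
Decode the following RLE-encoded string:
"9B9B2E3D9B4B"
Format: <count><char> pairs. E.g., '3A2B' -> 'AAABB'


Expanding each <count><char> pair:
  9B -> 'BBBBBBBBB'
  9B -> 'BBBBBBBBB'
  2E -> 'EE'
  3D -> 'DDD'
  9B -> 'BBBBBBBBB'
  4B -> 'BBBB'

Decoded = BBBBBBBBBBBBBBBBBBEEDDDBBBBBBBBBBBBB


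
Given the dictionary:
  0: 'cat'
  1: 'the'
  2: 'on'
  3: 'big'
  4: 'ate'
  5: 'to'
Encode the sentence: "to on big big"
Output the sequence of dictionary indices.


Look up each word in the dictionary:
  'to' -> 5
  'on' -> 2
  'big' -> 3
  'big' -> 3

Encoded: [5, 2, 3, 3]


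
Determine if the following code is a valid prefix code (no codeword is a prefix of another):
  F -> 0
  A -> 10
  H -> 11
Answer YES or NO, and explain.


Checking each pair (does one codeword prefix another?):
  F='0' vs A='10': no prefix
  F='0' vs H='11': no prefix
  A='10' vs F='0': no prefix
  A='10' vs H='11': no prefix
  H='11' vs F='0': no prefix
  H='11' vs A='10': no prefix
No violation found over all pairs.

YES -- this is a valid prefix code. No codeword is a prefix of any other codeword.


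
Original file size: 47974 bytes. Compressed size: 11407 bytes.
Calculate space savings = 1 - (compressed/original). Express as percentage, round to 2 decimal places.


ratio = compressed/original = 11407/47974 = 0.237775
savings = 1 - ratio = 1 - 0.237775 = 0.762225
as a percentage: 0.762225 * 100 = 76.22%

Space savings = 1 - 11407/47974 = 76.22%


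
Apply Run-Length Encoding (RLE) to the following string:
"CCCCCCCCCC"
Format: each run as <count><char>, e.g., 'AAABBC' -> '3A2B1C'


Scanning runs left to right:
  i=0: run of 'C' x 10 -> '10C'

RLE = 10C


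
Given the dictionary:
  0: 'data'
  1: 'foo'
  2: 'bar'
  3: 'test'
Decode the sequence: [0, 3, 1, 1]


Look up each index in the dictionary:
  0 -> 'data'
  3 -> 'test'
  1 -> 'foo'
  1 -> 'foo'

Decoded: "data test foo foo"


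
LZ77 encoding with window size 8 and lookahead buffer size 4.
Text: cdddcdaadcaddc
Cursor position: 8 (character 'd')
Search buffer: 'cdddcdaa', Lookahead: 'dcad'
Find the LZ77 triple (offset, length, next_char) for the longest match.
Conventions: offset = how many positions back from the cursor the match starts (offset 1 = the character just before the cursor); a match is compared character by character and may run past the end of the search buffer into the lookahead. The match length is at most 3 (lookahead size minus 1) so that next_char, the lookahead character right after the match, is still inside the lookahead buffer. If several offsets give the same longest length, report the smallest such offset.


Try each offset into the search buffer:
  offset=1 (pos 7, char 'a'): match length 0
  offset=2 (pos 6, char 'a'): match length 0
  offset=3 (pos 5, char 'd'): match length 1
  offset=4 (pos 4, char 'c'): match length 0
  offset=5 (pos 3, char 'd'): match length 2
  offset=6 (pos 2, char 'd'): match length 1
  offset=7 (pos 1, char 'd'): match length 1
  offset=8 (pos 0, char 'c'): match length 0
Longest match has length 2 at offset 5.
next_char = character at position 8 + 2 = 10 -> 'a'

Best match: offset=5, length=2 (matching 'dc' starting at position 3)
LZ77 triple: (5, 2, 'a')
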